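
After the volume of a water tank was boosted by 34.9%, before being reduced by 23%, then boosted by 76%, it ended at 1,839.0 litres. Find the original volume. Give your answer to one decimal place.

1,005.9 litres

Undoing the 76% increase: 1,839.0 ÷ 1.76 ≈ 1044.886364.
Undoing the 23% decrease: 1044.886364 ÷ 0.77 ≈ 1356.995278.
Undoing the 34.9% increase: 1356.995278 ÷ 1.349 ≈ 1,005.9 litres.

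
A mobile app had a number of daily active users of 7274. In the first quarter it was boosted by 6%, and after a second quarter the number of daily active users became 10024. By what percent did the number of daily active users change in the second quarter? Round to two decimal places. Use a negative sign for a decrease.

30.01%

After the first quarter: 7274 × 1.06 = 7710.44.
Second-quarter multiplier: 10024 ÷ 7710.44 ≈ 1.300056.
That is a change of 30.01%.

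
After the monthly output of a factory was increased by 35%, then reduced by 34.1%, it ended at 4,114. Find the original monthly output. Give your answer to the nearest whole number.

The overall multiplier applied was 1.35 × 0.659 = 0.88965.
So the original monthly output was 4,114 ÷ 0.88965 ≈ 4,624.

4,624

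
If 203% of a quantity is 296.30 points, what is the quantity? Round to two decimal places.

296.30 points ÷ 2.03 ≈ 145.96 points.

145.96 points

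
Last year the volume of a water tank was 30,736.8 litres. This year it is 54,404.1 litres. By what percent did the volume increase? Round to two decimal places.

77.00%

Change: 54,404.1 − 30,736.8 = 23,667.3.
Relative to the original: 23,667.3 ÷ 30,736.8 ≈ 77.00%.
So the volume increased by 77.00%.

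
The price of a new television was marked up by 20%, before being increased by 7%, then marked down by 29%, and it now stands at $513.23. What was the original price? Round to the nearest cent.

The overall multiplier applied was 1.2 × 1.07 × 0.71 = 0.91164.
So the original price was $513.23 ÷ 0.91164 ≈ $562.97.

$562.97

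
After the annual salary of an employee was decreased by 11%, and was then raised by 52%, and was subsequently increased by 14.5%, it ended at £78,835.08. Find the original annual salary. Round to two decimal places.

The overall multiplier applied was 0.89 × 1.52 × 1.145 = 1.548956.
So the original annual salary was £78,835.08 ÷ 1.548956 ≈ £50,895.62.

£50,895.62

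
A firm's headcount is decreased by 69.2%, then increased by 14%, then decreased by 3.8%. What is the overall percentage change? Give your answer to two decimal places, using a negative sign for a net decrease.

-66.22%

A 69.2% decrease multiplies by 0.308.
Then a 14% increase: 0.308 × 1.14 = 0.35112.
Then a 3.8% decrease: 0.35112 × 0.962 = 0.33777744.
Overall factor 0.33777744, i.e. -66.22%.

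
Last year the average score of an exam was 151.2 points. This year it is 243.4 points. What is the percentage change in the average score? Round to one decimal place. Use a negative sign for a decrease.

Change: 243.4 − 151.2 = 92.2.
Relative to the original: 92.2 ÷ 151.2 ≈ 61.0%.

61.0%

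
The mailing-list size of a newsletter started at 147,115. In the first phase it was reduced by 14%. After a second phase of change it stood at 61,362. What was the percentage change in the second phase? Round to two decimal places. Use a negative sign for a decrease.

After the first phase: 147,115 × 0.86 = 126518.9.
Second-phase multiplier: 61,362 ÷ 126518.9 ≈ 0.485003.
That is a change of -51.50%.

-51.50%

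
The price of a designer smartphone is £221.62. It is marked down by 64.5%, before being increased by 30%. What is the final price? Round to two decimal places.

Each change multiplies by a factor: 0.355 × 1.3 = 0.4615.
£221.62 × 0.4615 = £102.27763 ≈ £102.28.

£102.28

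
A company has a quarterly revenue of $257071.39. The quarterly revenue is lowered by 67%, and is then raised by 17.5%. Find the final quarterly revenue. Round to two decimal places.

$99679.43

After the 67% decrease: $257071.39 × 0.33 = $84833.5587.
17.5% increase: $84833.5587 × 1.175 = $99679.4314725 ≈ $99679.43.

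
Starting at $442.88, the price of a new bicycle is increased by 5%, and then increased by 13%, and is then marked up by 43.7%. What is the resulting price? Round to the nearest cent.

Apply the 5% increase: $442.88 × 1.05 = $465.024.
After the 13% increase: $465.024 × 1.13 = $525.47712.
After the 43.7% increase: $525.47712 × 1.437 = $755.11062144 ≈ $755.11.

$755.11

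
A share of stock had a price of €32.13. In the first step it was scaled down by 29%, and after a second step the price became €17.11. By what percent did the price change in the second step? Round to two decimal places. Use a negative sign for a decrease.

After the first step: €32.13 × 0.71 = €22.8123.
Second-step multiplier: €17.11 ÷ €22.8123 ≈ 0.750034.
That is a change of -25.00%.

-25.00%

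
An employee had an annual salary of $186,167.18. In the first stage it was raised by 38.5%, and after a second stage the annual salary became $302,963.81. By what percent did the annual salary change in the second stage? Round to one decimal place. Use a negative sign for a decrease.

17.5%

After the first stage: $186,167.18 × 1.385 = $257841.5443.
Second-stage multiplier: $302,963.81 ÷ $257841.5443 ≈ 1.175.
That is a change of 17.5%.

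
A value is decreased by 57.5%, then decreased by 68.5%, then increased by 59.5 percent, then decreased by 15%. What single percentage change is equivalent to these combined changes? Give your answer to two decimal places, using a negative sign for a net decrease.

-81.85%

The combined multiplier is 0.425 × 0.315 × 1.595 × 0.85 = 0.18150103125.
That corresponds to a decrease of 81.85%.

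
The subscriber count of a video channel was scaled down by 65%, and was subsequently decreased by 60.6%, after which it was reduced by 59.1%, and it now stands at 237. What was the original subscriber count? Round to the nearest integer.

4202

Undoing the 59.1% decrease: 237 ÷ 0.409 ≈ 579.462103.
Undoing the 60.6% decrease: 579.462103 ÷ 0.394 ≈ 1470.715997.
Undoing the 65% decrease: 1470.715997 ÷ 0.35 ≈ 4202.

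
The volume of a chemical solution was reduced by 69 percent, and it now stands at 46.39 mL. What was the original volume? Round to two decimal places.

The overall multiplier applied was 0.31.
So the original volume was 46.39 ÷ 0.31 ≈ 149.65 mL.

149.65 mL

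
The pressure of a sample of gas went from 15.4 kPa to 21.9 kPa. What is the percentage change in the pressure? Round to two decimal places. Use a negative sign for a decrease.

42.21%

Change: 21.9 − 15.4 = 6.5.
Relative to the original: 6.5 ÷ 15.4 ≈ 42.21%.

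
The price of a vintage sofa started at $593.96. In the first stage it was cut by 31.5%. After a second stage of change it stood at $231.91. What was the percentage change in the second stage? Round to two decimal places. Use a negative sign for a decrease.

-43.00%

After the first stage: $593.96 × 0.685 = $406.8626.
Second-stage multiplier: $231.91 ÷ $406.8626 ≈ 0.569996.
That is a change of -43.00%.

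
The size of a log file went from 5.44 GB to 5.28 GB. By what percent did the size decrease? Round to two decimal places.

Change: 5.28 − 5.44 = -0.16.
Relative to the original: -0.16 ÷ 5.44 ≈ -2.94%.
So the size decreased by 2.94%.

2.94%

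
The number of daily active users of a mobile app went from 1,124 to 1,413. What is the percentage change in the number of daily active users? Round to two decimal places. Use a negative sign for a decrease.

Change: 1,413 − 1,124 = 289.
Relative to the original: 289 ÷ 1,124 ≈ 25.71%.

25.71%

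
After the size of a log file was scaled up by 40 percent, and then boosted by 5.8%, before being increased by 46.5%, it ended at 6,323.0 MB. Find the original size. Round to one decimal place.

2,913.9 MB

Undoing the 46.5% increase: 6,323.0 ÷ 1.465 ≈ 4316.040956.
Undoing the 5.8% increase: 4316.040956 ÷ 1.058 ≈ 4079.433796.
Undoing the 40% increase: 4079.433796 ÷ 1.4 ≈ 2,913.9 MB.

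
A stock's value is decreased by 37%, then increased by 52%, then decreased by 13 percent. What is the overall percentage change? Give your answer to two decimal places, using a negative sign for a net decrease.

-16.69%

A 37% decrease multiplies by 0.63.
Then a 52% increase: 0.63 × 1.52 = 0.9576.
Then a 13% decrease: 0.9576 × 0.87 = 0.833112.
Overall factor 0.833112, i.e. -16.69%.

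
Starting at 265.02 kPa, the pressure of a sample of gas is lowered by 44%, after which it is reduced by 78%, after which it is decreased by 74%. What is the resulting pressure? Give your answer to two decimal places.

8.49 kPa

Apply the 44% decrease: 265.02 × 0.56 = 148.4112.
Apply the 78% decrease: 148.4112 × 0.22 = 32.650464.
Apply the 74% decrease: 32.650464 × 0.26 = 8.48912064 ≈ 8.49.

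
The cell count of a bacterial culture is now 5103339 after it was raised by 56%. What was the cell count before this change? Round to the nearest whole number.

3271371

The overall multiplier applied was 1.56.
So the original cell count was 5103339 ÷ 1.56 ≈ 3271371.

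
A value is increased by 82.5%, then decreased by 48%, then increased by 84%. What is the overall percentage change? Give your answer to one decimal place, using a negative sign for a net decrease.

74.6%

An 82.5% increase multiplies by 1.825.
Then a 48% decrease: 1.825 × 0.52 = 0.949.
Then an 84% increase: 0.949 × 1.84 = 1.74616.
Overall factor 1.74616, i.e. 74.6%.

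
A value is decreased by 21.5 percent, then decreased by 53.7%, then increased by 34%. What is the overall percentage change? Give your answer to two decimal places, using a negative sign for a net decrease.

A 21.5% decrease multiplies by 0.785.
Then a 53.7% decrease: 0.785 × 0.463 = 0.363455.
Then a 34% increase: 0.363455 × 1.34 = 0.4870297.
Overall factor 0.4870297, i.e. -51.30%.

-51.30%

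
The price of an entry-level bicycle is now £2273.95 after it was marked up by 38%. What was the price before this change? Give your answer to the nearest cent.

The overall multiplier applied was 1.38.
So the original price was £2273.95 ÷ 1.38 ≈ £1647.79.

£1647.79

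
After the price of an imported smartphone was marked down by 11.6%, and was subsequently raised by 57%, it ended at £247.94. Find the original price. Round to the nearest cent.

£178.65

Undoing the 57% increase: £247.94 ÷ 1.57 ≈ £157.923567.
Undoing the 11.6% decrease: £157.923567 ÷ 0.884 ≈ £178.65.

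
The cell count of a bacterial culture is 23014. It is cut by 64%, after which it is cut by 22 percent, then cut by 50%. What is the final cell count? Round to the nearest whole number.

Each change multiplies by a factor: 0.36 × 0.78 × 0.5 = 0.1404.
23014 × 0.1404 = 3231.1656 ≈ 3231.

3231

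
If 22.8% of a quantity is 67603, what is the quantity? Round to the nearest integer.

67603 ÷ 0.228 ≈ 296504.

296504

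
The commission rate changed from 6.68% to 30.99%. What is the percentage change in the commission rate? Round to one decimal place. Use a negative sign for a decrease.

363.9%

The change is 30.99 − 6.68 = 24.31 percentage points.
Relative to the original 6.68%, that is 24.31 ÷ 6.68 ≈ 363.9%.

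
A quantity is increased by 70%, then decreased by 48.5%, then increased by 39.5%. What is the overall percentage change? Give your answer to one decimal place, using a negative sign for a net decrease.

22.1%

The combined multiplier is 1.7 × 0.515 × 1.395 = 1.2213225.
That corresponds to an increase of 22.1%.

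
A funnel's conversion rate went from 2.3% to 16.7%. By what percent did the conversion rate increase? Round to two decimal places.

The change is 16.7 − 2.3 = 14.4 percentage points.
Relative to the original 2.3%, that is 14.4 ÷ 2.3 ≈ 626.09%.
So the conversion rate rose by 626.09%.

626.09%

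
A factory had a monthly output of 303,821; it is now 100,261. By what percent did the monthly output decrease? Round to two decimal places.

67.00%

Change: 100,261 − 303,821 = -203,560.
Relative to the original: -203,560 ÷ 303,821 ≈ -67.00%.
So the monthly output decreased by 67.00%.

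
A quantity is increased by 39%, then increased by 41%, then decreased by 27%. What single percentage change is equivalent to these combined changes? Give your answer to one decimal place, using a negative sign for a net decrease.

The combined multiplier is 1.39 × 1.41 × 0.73 = 1.430727.
That corresponds to an increase of 43.1%.

43.1%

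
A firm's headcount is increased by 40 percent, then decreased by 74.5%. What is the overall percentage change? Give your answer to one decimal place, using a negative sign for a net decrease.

-64.3%

The combined multiplier is 1.4 × 0.255 = 0.357.
That corresponds to a decrease of 64.3%.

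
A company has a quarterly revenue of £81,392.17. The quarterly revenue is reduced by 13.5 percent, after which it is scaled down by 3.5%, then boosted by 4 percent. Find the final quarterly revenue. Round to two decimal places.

£70,657.68

13.5% decrease: £81,392.17 × 0.865 = £70404.22705.
After the 3.5% decrease: £70404.22705 × 0.965 = £67940.07910325.
After the 4% increase: £67940.07910325 × 1.04 = £70657.68226738 ≈ £70,657.68.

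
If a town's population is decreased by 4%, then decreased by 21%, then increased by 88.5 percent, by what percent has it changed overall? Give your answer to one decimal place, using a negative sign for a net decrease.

43.0%

A 4% decrease multiplies by 0.96.
Then a 21% decrease: 0.96 × 0.79 = 0.7584.
Then an 88.5% increase: 0.7584 × 1.885 = 1.429584.
Overall factor 1.429584, i.e. 43.0%.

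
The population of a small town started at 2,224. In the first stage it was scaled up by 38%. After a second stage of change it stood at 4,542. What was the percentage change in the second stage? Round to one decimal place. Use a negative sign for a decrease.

After the first stage: 2,224 × 1.38 = 3069.12.
Second-stage multiplier: 4,542 ÷ 3069.12 ≈ 1.4799.
That is a change of 48.0%.

48.0%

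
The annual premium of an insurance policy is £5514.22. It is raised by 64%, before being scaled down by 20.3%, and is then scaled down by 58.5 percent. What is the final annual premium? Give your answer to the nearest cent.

£2991.12

After the 64% increase: £5514.22 × 1.64 = £9043.3208.
20.3% decrease: £9043.3208 × 0.797 = £7207.5266776.
Apply the 58.5% decrease: £7207.5266776 × 0.415 = £2991.123571204 ≈ £2991.12.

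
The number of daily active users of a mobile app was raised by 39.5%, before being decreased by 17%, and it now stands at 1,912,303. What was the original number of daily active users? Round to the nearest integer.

Undoing the 17% decrease: 1,912,303 ÷ 0.83 ≈ 2303979.518072.
Undoing the 39.5% increase: 2303979.518072 ÷ 1.395 ≈ 1,651,598.

1,651,598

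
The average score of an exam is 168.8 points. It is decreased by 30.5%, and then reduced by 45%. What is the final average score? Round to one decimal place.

Each change multiplies by a factor: 0.695 × 0.55 = 0.38225.
168.8 × 0.38225 = 64.5238 ≈ 64.5.

64.5 points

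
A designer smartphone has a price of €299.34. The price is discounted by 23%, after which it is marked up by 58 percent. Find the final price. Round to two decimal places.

€364.18

23% decrease: €299.34 × 0.77 = €230.4918.
58% increase: €230.4918 × 1.58 = €364.177044 ≈ €364.18.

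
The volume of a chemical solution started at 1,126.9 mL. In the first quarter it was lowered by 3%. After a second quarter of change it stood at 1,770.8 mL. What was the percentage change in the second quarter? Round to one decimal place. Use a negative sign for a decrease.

After the first quarter: 1,126.9 × 0.97 = 1093.093.
Second-quarter multiplier: 1,770.8 ÷ 1093.093 ≈ 1.61999.
That is a change of 62.0%.

62.0%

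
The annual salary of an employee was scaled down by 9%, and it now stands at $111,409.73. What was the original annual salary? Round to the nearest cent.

$122,428.27

The overall multiplier applied was 0.91.
So the original annual salary was $111,409.73 ÷ 0.91 ≈ $122,428.27.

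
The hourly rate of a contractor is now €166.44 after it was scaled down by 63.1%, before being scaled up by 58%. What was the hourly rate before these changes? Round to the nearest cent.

The overall multiplier applied was 0.369 × 1.58 = 0.58302.
So the original hourly rate was €166.44 ÷ 0.58302 ≈ €285.48.

€285.48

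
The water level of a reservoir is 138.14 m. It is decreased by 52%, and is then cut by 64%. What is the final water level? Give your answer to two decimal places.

23.87 m

After the 52% decrease: 138.14 × 0.48 = 66.3072.
64% decrease: 66.3072 × 0.36 = 23.870592 ≈ 23.87.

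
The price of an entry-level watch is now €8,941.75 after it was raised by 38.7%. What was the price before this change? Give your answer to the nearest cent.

The overall multiplier applied was 1.387.
So the original price was €8,941.75 ÷ 1.387 ≈ €6,446.83.

€6,446.83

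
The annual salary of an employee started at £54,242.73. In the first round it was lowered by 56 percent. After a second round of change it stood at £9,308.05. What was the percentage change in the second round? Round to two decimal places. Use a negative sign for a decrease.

After the first round: £54,242.73 × 0.44 = £23866.8012.
Second-round multiplier: £9,308.05 ÷ £23866.8012 ≈ 0.39.
That is a change of -61.00%.

-61.00%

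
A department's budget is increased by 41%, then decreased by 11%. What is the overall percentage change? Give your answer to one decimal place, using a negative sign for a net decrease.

The combined multiplier is 1.41 × 0.89 = 1.2549.
That corresponds to an increase of 25.5%.

25.5%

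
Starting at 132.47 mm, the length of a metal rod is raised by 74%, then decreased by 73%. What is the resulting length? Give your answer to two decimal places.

62.23 mm

Each change multiplies by a factor: 1.74 × 0.27 = 0.4698.
132.47 × 0.4698 = 62.234406 ≈ 62.23.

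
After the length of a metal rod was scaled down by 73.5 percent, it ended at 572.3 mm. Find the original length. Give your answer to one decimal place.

2,159.6 mm

The overall multiplier applied was 0.265.
So the original length was 572.3 ÷ 0.265 ≈ 2,159.6 mm.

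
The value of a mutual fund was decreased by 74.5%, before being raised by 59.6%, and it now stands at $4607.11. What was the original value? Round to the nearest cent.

The overall multiplier applied was 0.255 × 1.596 = 0.40698.
So the original value was $4607.11 ÷ 0.40698 ≈ $11320.24.

$11320.24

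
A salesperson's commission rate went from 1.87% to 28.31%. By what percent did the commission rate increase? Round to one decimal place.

The change is 28.31 − 1.87 = 26.44 percentage points.
Relative to the original 1.87%, that is 26.44 ÷ 1.87 ≈ 1413.9%.
So the commission rate rose by 1413.9%.

1413.9%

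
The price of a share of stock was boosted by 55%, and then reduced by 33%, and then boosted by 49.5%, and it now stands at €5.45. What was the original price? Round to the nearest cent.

€3.51

Undoing the 49.5% increase: €5.45 ÷ 1.495 ≈ €3.645485.
Undoing the 33% decrease: €3.645485 ÷ 0.67 ≈ €5.441022.
Undoing the 55% increase: €5.441022 ÷ 1.55 ≈ €3.51.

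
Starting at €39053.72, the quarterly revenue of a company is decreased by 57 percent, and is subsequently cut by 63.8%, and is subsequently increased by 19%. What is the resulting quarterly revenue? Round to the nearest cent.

€7234.13

Each change multiplies by a factor: 0.43 × 0.362 × 1.19 = 0.1852354.
€39053.72 × 0.1852354 = €7234.131445688 ≈ €7234.13.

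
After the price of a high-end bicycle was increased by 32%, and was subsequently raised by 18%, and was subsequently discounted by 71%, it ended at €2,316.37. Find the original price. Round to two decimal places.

€5,128.07

The overall multiplier applied was 1.32 × 1.18 × 0.29 = 0.451704.
So the original price was €2,316.37 ÷ 0.451704 ≈ €5,128.07.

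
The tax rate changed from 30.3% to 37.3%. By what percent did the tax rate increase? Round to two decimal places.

23.10%

The change is 37.3 − 30.3 = 7.0 percentage points.
Relative to the original 30.3%, that is 7.0 ÷ 30.3 ≈ 23.10%.
So the tax rate rose by 23.10%.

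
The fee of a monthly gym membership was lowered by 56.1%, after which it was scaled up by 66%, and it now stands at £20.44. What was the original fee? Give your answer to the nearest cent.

£28.05

The overall multiplier applied was 0.439 × 1.66 = 0.72874.
So the original fee was £20.44 ÷ 0.72874 ≈ £28.05.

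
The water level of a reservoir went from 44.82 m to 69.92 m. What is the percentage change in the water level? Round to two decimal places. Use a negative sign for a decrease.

Change: 69.92 − 44.82 = 25.10.
Relative to the original: 25.10 ÷ 44.82 ≈ 56.00%.

56.00%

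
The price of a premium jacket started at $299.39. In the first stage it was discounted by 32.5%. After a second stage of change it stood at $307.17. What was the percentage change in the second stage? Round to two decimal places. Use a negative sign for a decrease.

After the first stage: $299.39 × 0.675 = $202.08825.
Second-stage multiplier: $307.17 ÷ $202.08825 ≈ 1.51998.
That is a change of 52.00%.

52.00%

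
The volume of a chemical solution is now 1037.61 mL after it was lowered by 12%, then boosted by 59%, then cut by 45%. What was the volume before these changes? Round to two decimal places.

1348.32 mL

The overall multiplier applied was 0.88 × 1.59 × 0.55 = 0.76956.
So the original volume was 1037.61 ÷ 0.76956 ≈ 1348.32 mL.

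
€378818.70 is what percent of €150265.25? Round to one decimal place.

252.1%

€378818.70 ÷ €150265.25 ≈ 252.1%.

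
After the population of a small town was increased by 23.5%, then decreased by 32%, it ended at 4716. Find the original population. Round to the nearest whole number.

Undoing the 32% decrease: 4716 ÷ 0.68 ≈ 6935.294118.
Undoing the 23.5% increase: 6935.294118 ÷ 1.235 ≈ 5616.

5616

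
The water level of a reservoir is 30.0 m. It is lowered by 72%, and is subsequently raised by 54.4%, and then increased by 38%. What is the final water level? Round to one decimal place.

Each change multiplies by a factor: 0.28 × 1.544 × 1.38 = 0.5966016.
30.0 × 0.5966016 = 17.898048 ≈ 17.9.

17.9 m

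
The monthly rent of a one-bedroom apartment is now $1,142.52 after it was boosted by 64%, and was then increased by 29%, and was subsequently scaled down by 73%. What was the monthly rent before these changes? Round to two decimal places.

The overall multiplier applied was 1.64 × 1.29 × 0.27 = 0.571212.
So the original monthly rent was $1,142.52 ÷ 0.571212 ≈ $2,000.17.

$2,000.17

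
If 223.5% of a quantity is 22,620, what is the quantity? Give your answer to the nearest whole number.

22,620 ÷ 2.235 ≈ 10,121.

10,121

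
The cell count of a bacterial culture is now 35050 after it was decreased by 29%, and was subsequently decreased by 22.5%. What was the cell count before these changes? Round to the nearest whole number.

63698

The overall multiplier applied was 0.71 × 0.775 = 0.55025.
So the original cell count was 35050 ÷ 0.55025 ≈ 63698.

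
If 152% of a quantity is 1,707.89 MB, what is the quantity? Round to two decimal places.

1,707.89 MB ÷ 1.52 ≈ 1,123.61 MB.

1,123.61 MB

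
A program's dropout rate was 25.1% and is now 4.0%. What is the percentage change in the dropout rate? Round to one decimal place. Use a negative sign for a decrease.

The change is 4.0 − 25.1 = -21.1 percentage points.
Relative to the original 25.1%, that is -21.1 ÷ 25.1 ≈ -84.1%.

-84.1%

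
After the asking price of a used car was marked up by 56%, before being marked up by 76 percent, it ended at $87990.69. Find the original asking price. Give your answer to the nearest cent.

Undoing the 76% increase: $87990.69 ÷ 1.76 ≈ $49994.710227.
Undoing the 56% increase: $49994.710227 ÷ 1.56 ≈ $32047.89.

$32047.89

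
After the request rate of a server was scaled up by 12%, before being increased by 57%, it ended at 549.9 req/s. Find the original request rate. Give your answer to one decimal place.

312.7 req/s

Undoing the 57% increase: 549.9 ÷ 1.57 ≈ 350.254777.
Undoing the 12% increase: 350.254777 ÷ 1.12 ≈ 312.7 req/s.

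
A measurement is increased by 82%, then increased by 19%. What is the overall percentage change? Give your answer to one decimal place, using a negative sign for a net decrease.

116.6%

An 82% increase multiplies by 1.82.
Then a 19% increase: 1.82 × 1.19 = 2.1658.
Overall factor 2.1658, i.e. 116.6%.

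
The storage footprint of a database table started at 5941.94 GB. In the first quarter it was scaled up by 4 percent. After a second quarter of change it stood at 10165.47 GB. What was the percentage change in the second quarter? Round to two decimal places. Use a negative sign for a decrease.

64.50%

After the first quarter: 5941.94 × 1.04 = 6179.6176.
Second-quarter multiplier: 10165.47 ÷ 6179.6176 ≈ 1.645.
That is a change of 64.50%.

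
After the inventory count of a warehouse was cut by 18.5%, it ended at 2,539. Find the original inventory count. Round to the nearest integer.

3,115

The overall multiplier applied was 0.815.
So the original inventory count was 2,539 ÷ 0.815 ≈ 3,115.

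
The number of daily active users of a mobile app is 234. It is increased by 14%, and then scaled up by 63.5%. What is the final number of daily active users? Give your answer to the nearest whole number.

436

After the 14% increase: 234 × 1.14 = 266.76.
Apply the 63.5% increase: 266.76 × 1.635 = 436.1526 ≈ 436.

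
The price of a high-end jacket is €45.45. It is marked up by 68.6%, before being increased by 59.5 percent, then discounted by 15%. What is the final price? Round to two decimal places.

Apply the 68.6% increase: €45.45 × 1.686 = €76.6287.
Apply the 59.5% increase: €76.6287 × 1.595 = €122.2227765.
15% decrease: €122.2227765 × 0.85 = €103.889360025 ≈ €103.89.

€103.89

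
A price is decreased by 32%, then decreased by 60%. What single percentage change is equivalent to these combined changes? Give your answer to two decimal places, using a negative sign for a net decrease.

-72.80%

The combined multiplier is 0.68 × 0.4 = 0.272.
That corresponds to a decrease of 72.80%.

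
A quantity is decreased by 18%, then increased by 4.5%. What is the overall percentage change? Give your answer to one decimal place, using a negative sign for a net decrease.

-14.3%

The combined multiplier is 0.82 × 1.045 = 0.8569.
That corresponds to a decrease of 14.3%.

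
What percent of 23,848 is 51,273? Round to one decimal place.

215.0%

51,273 ÷ 23,848 ≈ 215.0%.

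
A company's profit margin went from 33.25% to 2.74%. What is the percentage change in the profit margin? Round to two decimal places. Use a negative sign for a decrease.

-91.76%

The change is 2.74 − 33.25 = -30.51 percentage points.
Relative to the original 33.25%, that is -30.51 ÷ 33.25 ≈ -91.76%.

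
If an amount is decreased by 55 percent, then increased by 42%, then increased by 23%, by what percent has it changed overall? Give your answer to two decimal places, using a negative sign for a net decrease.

The combined multiplier is 0.45 × 1.42 × 1.23 = 0.78597.
That corresponds to a decrease of 21.40%.

-21.40%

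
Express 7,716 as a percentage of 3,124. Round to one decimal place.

7,716 ÷ 3,124 ≈ 247.0%.

247.0%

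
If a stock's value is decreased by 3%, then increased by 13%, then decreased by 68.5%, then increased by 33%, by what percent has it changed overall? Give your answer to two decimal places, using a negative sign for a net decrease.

The combined multiplier is 0.97 × 1.13 × 0.315 × 1.33 = 0.459211095.
That corresponds to a decrease of 54.08%.

-54.08%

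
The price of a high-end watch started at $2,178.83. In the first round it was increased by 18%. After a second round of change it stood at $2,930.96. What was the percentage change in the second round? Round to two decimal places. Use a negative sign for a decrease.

14.00%

After the first round: $2,178.83 × 1.18 = $2571.0194.
Second-round multiplier: $2,930.96 ÷ $2571.0194 ≈ 1.139999.
That is a change of 14.00%.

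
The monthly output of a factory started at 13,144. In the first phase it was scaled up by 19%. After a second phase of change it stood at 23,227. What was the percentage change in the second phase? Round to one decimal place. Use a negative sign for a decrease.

48.5%

After the first phase: 13,144 × 1.19 = 15641.36.
Second-phase multiplier: 23,227 ÷ 15641.36 ≈ 1.48497.
That is a change of 48.5%.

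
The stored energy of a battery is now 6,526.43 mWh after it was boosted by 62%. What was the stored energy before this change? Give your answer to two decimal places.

4,028.66 mWh

The overall multiplier applied was 1.62.
So the original stored energy was 6,526.43 ÷ 1.62 ≈ 4,028.66 mWh.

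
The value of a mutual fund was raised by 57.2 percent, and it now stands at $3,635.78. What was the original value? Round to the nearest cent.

The overall multiplier applied was 1.572.
So the original value was $3,635.78 ÷ 1.572 ≈ $2,312.84.

$2,312.84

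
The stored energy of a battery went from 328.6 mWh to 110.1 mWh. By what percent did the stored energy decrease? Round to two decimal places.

Change: 110.1 − 328.6 = -218.5.
Relative to the original: -218.5 ÷ 328.6 ≈ -66.49%.
So the stored energy decreased by 66.49%.

66.49%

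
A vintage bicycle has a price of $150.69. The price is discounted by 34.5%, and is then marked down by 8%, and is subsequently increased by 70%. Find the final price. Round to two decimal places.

Each change multiplies by a factor: 0.655 × 0.92 × 1.7 = 1.02442.
$150.69 × 1.02442 = $154.3698498 ≈ $154.37.

$154.37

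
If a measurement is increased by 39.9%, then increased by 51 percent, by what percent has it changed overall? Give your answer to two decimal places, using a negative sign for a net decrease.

111.25%

A 39.9% increase multiplies by 1.399.
Then a 51% increase: 1.399 × 1.51 = 2.11249.
Overall factor 2.11249, i.e. 111.25%.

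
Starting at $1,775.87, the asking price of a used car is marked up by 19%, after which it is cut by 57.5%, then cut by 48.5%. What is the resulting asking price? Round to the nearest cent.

Each change multiplies by a factor: 1.19 × 0.425 × 0.515 = 0.26046125.
$1,775.87 × 0.26046125 = $462.5453200375 ≈ $462.55.

$462.55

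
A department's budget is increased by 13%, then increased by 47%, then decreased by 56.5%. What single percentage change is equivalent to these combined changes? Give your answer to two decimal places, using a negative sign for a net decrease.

A 13% increase multiplies by 1.13.
Then a 47% increase: 1.13 × 1.47 = 1.6611.
Then a 56.5% decrease: 1.6611 × 0.435 = 0.7225785.
Overall factor 0.7225785, i.e. -27.74%.

-27.74%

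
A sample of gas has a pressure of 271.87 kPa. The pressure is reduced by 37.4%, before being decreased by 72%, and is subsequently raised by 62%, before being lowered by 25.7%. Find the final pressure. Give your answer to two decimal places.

After the 37.4% decrease: 271.87 × 0.626 = 170.19062.
After the 72% decrease: 170.19062 × 0.28 = 47.6533736.
Apply the 62% increase: 47.6533736 × 1.62 = 77.198465232.
25.7% decrease: 77.198465232 × 0.743 = 57.358459667376 ≈ 57.36.

57.36 kPa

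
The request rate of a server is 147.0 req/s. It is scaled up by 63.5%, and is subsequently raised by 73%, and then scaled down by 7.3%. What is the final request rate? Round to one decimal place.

385.4 req/s

63.5% increase: 147.0 × 1.635 = 240.345.
73% increase: 240.345 × 1.73 = 415.79685.
After the 7.3% decrease: 415.79685 × 0.927 = 385.44367995 ≈ 385.4.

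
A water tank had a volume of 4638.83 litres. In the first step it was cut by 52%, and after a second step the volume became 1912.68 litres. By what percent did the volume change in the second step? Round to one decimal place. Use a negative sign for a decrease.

After the first step: 4638.83 × 0.48 = 2226.6384.
Second-step multiplier: 1912.68 ÷ 2226.6384 ≈ 0.859.
That is a change of -14.1%.

-14.1%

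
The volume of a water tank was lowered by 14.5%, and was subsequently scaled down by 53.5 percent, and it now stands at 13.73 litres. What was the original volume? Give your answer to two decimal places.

34.53 litres

The overall multiplier applied was 0.855 × 0.465 = 0.397575.
So the original volume was 13.73 ÷ 0.397575 ≈ 34.53 litres.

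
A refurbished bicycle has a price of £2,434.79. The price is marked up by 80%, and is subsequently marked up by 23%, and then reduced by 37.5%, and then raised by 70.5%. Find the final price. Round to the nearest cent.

£5,744.38

Each change multiplies by a factor: 1.8 × 1.23 × 0.625 × 1.705 = 2.35929375.
£2,434.79 × 2.35929375 = £5744.3848295625 ≈ £5,744.38.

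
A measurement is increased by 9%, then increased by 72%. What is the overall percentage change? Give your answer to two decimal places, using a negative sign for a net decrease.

The combined multiplier is 1.09 × 1.72 = 1.8748.
That corresponds to an increase of 87.48%.

87.48%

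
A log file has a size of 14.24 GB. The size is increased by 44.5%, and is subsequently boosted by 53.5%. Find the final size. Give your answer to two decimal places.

Each change multiplies by a factor: 1.445 × 1.535 = 2.218075.
14.24 × 2.218075 = 31.585388 ≈ 31.59.

31.59 GB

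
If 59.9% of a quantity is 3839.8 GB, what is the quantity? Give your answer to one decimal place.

3839.8 GB ÷ 0.599 ≈ 6410.4 GB.

6410.4 GB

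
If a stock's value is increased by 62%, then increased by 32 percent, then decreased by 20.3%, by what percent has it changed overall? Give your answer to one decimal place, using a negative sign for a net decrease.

The combined multiplier is 1.62 × 1.32 × 0.797 = 1.7043048.
That corresponds to an increase of 70.4%.

70.4%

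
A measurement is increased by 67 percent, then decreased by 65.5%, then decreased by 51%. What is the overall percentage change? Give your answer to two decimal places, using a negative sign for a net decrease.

-71.77%

A 67% increase multiplies by 1.67.
Then a 65.5% decrease: 1.67 × 0.345 = 0.57615.
Then a 51% decrease: 0.57615 × 0.49 = 0.2823135.
Overall factor 0.2823135, i.e. -71.77%.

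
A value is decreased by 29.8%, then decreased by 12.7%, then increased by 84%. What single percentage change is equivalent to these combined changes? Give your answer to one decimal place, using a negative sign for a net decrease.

The combined multiplier is 0.702 × 0.873 × 1.84 = 1.12763664.
That corresponds to an increase of 12.8%.

12.8%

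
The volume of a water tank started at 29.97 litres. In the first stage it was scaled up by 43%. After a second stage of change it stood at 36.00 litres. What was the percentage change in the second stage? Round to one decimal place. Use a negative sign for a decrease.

After the first stage: 29.97 × 1.43 = 42.8571.
Second-stage multiplier: 36.00 ÷ 42.8571 ≈ 0.84.
That is a change of -16.0%.

-16.0%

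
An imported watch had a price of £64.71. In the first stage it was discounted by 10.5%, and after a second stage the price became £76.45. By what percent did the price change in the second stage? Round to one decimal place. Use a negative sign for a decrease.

32.0%

After the first stage: £64.71 × 0.895 = £57.91545.
Second-stage multiplier: £76.45 ÷ £57.91545 ≈ 1.32003.
That is a change of 32.0%.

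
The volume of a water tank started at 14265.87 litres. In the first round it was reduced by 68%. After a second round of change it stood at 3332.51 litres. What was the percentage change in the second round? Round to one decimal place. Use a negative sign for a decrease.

After the first round: 14265.87 × 0.32 = 4565.0784.
Second-round multiplier: 3332.51 ÷ 4565.0784 ≈ 0.73.
That is a change of -27.0%.

-27.0%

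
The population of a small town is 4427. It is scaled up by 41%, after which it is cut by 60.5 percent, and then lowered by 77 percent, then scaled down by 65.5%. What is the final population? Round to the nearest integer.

Each change multiplies by a factor: 1.41 × 0.395 × 0.23 × 0.345 = 0.0441939825.
4427 × 0.0441939825 = 195.6467605275 ≈ 196.

196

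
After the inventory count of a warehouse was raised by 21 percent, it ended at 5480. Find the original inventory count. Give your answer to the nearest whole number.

4529

The overall multiplier applied was 1.21.
So the original inventory count was 5480 ÷ 1.21 ≈ 4529.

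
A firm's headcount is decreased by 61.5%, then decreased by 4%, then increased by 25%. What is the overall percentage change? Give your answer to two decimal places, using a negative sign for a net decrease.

-53.80%

The combined multiplier is 0.385 × 0.96 × 1.25 = 0.462.
That corresponds to a decrease of 53.80%.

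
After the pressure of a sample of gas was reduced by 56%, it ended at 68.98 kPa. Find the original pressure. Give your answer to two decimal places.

156.77 kPa

The overall multiplier applied was 0.44.
So the original pressure was 68.98 ÷ 0.44 ≈ 156.77 kPa.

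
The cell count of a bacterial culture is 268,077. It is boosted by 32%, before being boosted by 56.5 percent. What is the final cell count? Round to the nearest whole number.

553,793

Apply the 32% increase: 268,077 × 1.32 = 353861.64.
56.5% increase: 353861.64 × 1.565 = 553793.4666 ≈ 553,793.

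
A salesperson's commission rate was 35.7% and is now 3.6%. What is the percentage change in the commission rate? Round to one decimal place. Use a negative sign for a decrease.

The change is 3.6 − 35.7 = -32.1 percentage points.
Relative to the original 35.7%, that is -32.1 ÷ 35.7 ≈ -89.9%.

-89.9%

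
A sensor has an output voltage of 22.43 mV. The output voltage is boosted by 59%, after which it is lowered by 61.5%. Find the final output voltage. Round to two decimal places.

13.73 mV

Each change multiplies by a factor: 1.59 × 0.385 = 0.61215.
22.43 × 0.61215 = 13.7305245 ≈ 13.73.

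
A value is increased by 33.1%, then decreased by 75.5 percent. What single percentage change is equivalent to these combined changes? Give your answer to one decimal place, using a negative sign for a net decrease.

The combined multiplier is 1.331 × 0.245 = 0.326095.
That corresponds to a decrease of 67.4%.

-67.4%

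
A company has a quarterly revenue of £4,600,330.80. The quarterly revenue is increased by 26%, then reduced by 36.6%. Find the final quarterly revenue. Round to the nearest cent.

£3,674,928.26

Each change multiplies by a factor: 1.26 × 0.634 = 0.79884.
£4,600,330.80 × 0.79884 = £3674928.256272 ≈ £3,674,928.26.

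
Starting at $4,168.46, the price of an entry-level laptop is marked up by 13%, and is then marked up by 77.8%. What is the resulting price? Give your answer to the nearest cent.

After the 13% increase: $4,168.46 × 1.13 = $4710.3598.
Apply the 77.8% increase: $4710.3598 × 1.778 = $8375.0197244 ≈ $8,375.02.

$8,375.02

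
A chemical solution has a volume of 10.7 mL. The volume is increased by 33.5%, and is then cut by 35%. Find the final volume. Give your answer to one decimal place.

Apply the 33.5% increase: 10.7 × 1.335 = 14.2845.
35% decrease: 14.2845 × 0.65 = 9.284925 ≈ 9.3.

9.3 mL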